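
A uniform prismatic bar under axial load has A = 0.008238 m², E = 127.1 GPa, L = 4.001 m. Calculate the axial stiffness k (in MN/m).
Model: a uniform prismatic bar under axial load, so k = (A·E) / L.
Convert to SI units:
  E = 127.1 GPa = 1.271 × 10¹¹ Pa
Substitute:
  k = (0.008238 × (1.271 × 10¹¹)) / 4.001
  k = 2.617 × 10⁸ N/m
Convert: k = 2.617 × 10⁸ N/m = 261.7 MN/m
Final answer: k = 261.7 MN/m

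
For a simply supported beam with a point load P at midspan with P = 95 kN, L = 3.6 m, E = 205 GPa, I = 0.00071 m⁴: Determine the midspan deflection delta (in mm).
Model: a simply supported beam with a point load P at midspan, so delta = (P·L^3) / (48·E·I).
Convert to SI units:
  P = 95 kN = 95000 N
  E = 205 GPa = 2.05 × 10¹¹ Pa
Substitute:
  delta = (95000 × 3.6^3) / (48 × (2.05 × 10¹¹) × 0.00071)
  delta = 0.0006344 m
Convert: delta = 0.0006344 m = 0.6344 mm
Final answer: delta = 0.6344 mm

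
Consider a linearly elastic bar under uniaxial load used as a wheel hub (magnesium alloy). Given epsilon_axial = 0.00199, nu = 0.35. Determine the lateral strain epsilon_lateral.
Model: a linearly elastic bar under uniaxial load, so epsilon_lateral = -nu·epsilon_axial.
Substitute:
  epsilon_lateral = -(0.35 × 0.00199)
  epsilon_lateral = -0.0006965
Final answer: epsilon_lateral = -0.0006965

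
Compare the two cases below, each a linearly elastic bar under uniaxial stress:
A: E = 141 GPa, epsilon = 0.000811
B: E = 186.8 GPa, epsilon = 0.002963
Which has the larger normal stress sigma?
Model: a linearly elastic bar under uniaxial stress, so sigma = E·epsilon (SI units).
  A: sigma = (1.41 × 10¹¹) × 0.000811 = 1.144 × 10⁸ Pa = 114.4 MPa
  B: sigma = (1.868 × 10¹¹) × 0.002963 = 5.535 × 10⁸ Pa = 553.5 MPa
553.5 MPa > 114.4 MPa, so B is larger.
Final answer: B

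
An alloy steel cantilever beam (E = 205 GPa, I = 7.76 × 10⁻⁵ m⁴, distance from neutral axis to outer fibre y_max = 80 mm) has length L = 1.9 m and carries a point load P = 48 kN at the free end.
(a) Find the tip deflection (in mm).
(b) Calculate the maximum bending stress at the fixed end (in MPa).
(a) Tip deflection of a cantilever with an end point load: δ = P·L^3 / (3·E·I). Convert P = 48 kN = 48000 N, E = 205 GPa = 2.05 × 10¹¹ Pa.
  δ = (48000 × 1.9^3) / (3 × (2.05 × 10¹¹) × (7.76 × 10⁻⁵)) = 0.006899 m = 6.899 mm
(b) Maximum bending moment at the fixed end: M = P·L = 48000 × 1.9 = 91200 N·m. Convert y_max = 80 mm = 0.08 m.
  σ = M·y_max / I = (91200 × 0.08) / (7.76 × 10⁻⁵) = 9.402 × 10⁷ Pa = 94.02 MPa
Final answer: (a) δ = 6.899 mm, (b) σ = 94.02 MPa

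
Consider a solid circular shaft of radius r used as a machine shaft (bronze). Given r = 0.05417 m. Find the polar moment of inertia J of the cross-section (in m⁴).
Model: a solid circular shaft of radius r, so J = (π·r^4) / 2.
Substitute:
  J = (π × 0.05417^4) / 2
  J = 1.353 × 10⁻⁵ m⁴
Final answer: J = 1.353 × 10⁻⁵ m⁴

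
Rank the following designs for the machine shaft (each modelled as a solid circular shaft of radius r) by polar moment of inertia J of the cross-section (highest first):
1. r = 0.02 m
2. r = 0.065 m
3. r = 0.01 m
Model: a solid circular shaft of radius r, so J = (π·r^4) / 2 (SI units).
  Case 1: J = (π × 0.02^4) / 2 = 2.513 × 10⁻⁷ m⁴
  Case 2: J = (π × 0.065^4) / 2 = 2.804 × 10⁻⁵ m⁴
  Case 3: J = (π × 0.01^4) / 2 = 1.571 × 10⁻⁸ m⁴
Ordering: 2.804 × 10⁻⁵ m⁴ (case 2) > 2.513 × 10⁻⁷ m⁴ (case 1) > 1.571 × 10⁻⁸ m⁴ (case 3)
Final answer: 2, 1, 3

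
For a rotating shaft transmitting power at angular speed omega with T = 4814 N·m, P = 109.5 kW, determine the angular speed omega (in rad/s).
Model: a rotating shaft transmitting power at angular speed omega, so P = T·omega.
Solve for omega: omega = P / T.
Convert to SI units:
  P = 109.5 kW = 109500 W
Substitute:
  omega = 109500 / 4814
  omega = 22.75 rad/s
Final answer: omega = 22.75 rad/s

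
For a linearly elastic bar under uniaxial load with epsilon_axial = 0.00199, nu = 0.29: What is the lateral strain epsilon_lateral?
Model: a linearly elastic bar under uniaxial load, so epsilon_lateral = -nu·epsilon_axial.
Substitute:
  epsilon_lateral = -(0.29 × 0.00199)
  epsilon_lateral = -0.0005771
Final answer: epsilon_lateral = -0.0005771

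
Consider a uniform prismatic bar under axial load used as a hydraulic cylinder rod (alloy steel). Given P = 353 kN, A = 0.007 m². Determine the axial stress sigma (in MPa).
Model: a uniform prismatic bar under axial load, so sigma = P / A.
Convert to SI units:
  P = 353 kN = 353000 N
Substitute:
  sigma = 353000 / 0.007
  sigma = 5.043 × 10⁷ Pa
Convert: sigma = 5.043 × 10⁷ Pa = 50.43 MPa
Final answer: sigma = 50.43 MPa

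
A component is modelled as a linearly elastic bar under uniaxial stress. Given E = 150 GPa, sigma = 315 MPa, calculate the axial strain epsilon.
Model: a linearly elastic bar under uniaxial stress, so sigma = E·epsilon.
Solve for epsilon: epsilon = sigma / E.
Convert to SI units:
  E = 150 GPa = 1.5 × 10¹¹ Pa
  sigma = 315 MPa = 3.15 × 10⁸ Pa
Substitute:
  epsilon = (3.15 × 10⁸) / (1.5 × 10¹¹)
  epsilon = 0.0021
Final answer: epsilon = 0.0021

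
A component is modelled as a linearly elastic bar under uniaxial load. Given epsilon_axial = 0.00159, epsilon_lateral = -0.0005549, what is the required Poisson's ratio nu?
Model: a linearly elastic bar under uniaxial load, so epsilon_lateral = -nu·epsilon_axial.
Solve for nu: nu = -epsilon_lateral / epsilon_axial.
Substitute:
  nu = -(-0.0005549) / 0.00159
  nu = 0.349
Final answer: nu = 0.349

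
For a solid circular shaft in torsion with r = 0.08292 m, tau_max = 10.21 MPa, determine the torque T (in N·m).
Model: a solid circular shaft in torsion, so tau_max = (2·T) / (π·r^3).
Solve for T: T = (π·tau_max·r^3) / 2.
Convert to SI units:
  tau_max = 10.21 MPa = 1.021 × 10⁷ Pa
Substitute:
  T = (π × (1.021 × 10⁷) × 0.08292^3) / 2
  T = 9144 N·m
Final answer: T = 9144 N·m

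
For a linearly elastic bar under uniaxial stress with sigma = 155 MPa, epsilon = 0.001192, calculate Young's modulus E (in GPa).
Model: a linearly elastic bar under uniaxial stress, so epsilon = sigma / E.
Solve for E: E = sigma / epsilon.
Convert to SI units:
  sigma = 155 MPa = 1.55 × 10⁸ Pa
Substitute:
  E = (1.55 × 10⁸) / 0.001192
  E = 1.3 × 10¹¹ Pa
Convert: E = 1.3 × 10¹¹ Pa = 130 GPa
Final answer: E = 130 GPa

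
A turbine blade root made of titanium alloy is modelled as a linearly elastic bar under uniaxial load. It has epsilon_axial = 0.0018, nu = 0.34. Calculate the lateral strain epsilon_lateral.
Model: a linearly elastic bar under uniaxial load, so epsilon_lateral = -nu·epsilon_axial.
Substitute:
  epsilon_lateral = -(0.34 × 0.0018)
  epsilon_lateral = -0.000612
Final answer: epsilon_lateral = -0.000612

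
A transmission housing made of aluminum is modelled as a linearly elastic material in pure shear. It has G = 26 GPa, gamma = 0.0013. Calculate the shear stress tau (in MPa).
Model: a linearly elastic material in pure shear, so tau = G·gamma.
Convert to SI units:
  G = 26 GPa = 2.6 × 10¹⁰ Pa
Substitute:
  tau = (2.6 × 10¹⁰) × 0.0013
  tau = 3.38 × 10⁷ Pa
Convert: tau = 3.38 × 10⁷ Pa = 33.8 MPa
Final answer: tau = 33.8 MPa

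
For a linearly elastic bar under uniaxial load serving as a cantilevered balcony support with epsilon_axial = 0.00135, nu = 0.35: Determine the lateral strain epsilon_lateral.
Model: a linearly elastic bar under uniaxial load, so epsilon_lateral = -nu·epsilon_axial.
Substitute:
  epsilon_lateral = -(0.35 × 0.00135)
  epsilon_lateral = -0.0004725
Final answer: epsilon_lateral = -0.0004725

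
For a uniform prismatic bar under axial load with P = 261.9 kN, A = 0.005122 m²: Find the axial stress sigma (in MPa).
Model: a uniform prismatic bar under axial load, so sigma = P / A.
Convert to SI units:
  P = 261.9 kN = 261900 N
Substitute:
  sigma = 261900 / 0.005122
  sigma = 5.113 × 10⁷ Pa
Convert: sigma = 5.113 × 10⁷ Pa = 51.13 MPa
Final answer: sigma = 51.13 MPa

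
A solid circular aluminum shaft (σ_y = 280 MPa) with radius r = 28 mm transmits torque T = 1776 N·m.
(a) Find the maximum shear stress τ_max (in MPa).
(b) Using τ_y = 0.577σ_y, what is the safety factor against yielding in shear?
(a) For a solid circular shaft, τ_max = T·r/J with J = π·r^4/2, i.e. τ_max = 2·T / (π·r^3). Convert r = 28 mm = 0.028 m.
  τ_max = (2 × 1776) / (π × 0.028^3) = 5.15 × 10⁷ Pa = 51.5 MPa
(b) τ_y = 0.577 × 280 = 161.56 MPa
  SF = τ_y/τ_max = 161.56 / 51.5 = 3.137
Final answer: (a) τ_max = 51.5 MPa, (b) SF = 3.137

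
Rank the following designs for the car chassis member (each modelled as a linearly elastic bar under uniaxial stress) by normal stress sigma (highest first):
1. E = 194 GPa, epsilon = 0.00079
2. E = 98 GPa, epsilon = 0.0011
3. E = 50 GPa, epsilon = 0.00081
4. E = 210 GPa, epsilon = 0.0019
Model: a linearly elastic bar under uniaxial stress, so sigma = E·epsilon (SI units).
  Case 1: sigma = (1.94 × 10¹¹) × 0.00079 = 1.533 × 10⁸ Pa = 153.3 MPa
  Case 2: sigma = (9.8 × 10¹⁰) × 0.0011 = 1.078 × 10⁸ Pa = 107.8 MPa
  Case 3: sigma = (5 × 10¹⁰) × 0.00081 = 4.05 × 10⁷ Pa = 40.5 MPa
  Case 4: sigma = (2.1 × 10¹¹) × 0.0019 = 3.99 × 10⁸ Pa = 399 MPa
Ordering: 399 MPa (case 4) > 153.3 MPa (case 1) > 107.8 MPa (case 2) > 40.5 MPa (case 3)
Final answer: 4, 1, 2, 3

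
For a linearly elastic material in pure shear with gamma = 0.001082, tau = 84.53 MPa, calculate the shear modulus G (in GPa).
Model: a linearly elastic material in pure shear, so tau = G·gamma.
Solve for G: G = tau / gamma.
Convert to SI units:
  tau = 84.53 MPa = 8.453 × 10⁷ Pa
Substitute:
  G = (8.453 × 10⁷) / 0.001082
  G = 7.812 × 10¹⁰ Pa
Convert: G = 7.812 × 10¹⁰ Pa = 78.12 GPa
Final answer: G = 78.12 GPa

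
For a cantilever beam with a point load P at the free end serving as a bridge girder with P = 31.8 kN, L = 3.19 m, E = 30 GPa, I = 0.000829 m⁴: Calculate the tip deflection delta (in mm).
Model: a cantilever beam with a point load P at the free end, so delta = (P·L^3) / (3·E·I).
Convert to SI units:
  P = 31.8 kN = 31800 N
  E = 30 GPa = 3 × 10¹⁰ Pa
Substitute:
  delta = (31800 × 3.19^3) / (3 × (3 × 10¹⁰) × 0.000829)
  delta = 0.01384 m
Convert: delta = 0.01384 m = 13.84 mm
Final answer: delta = 13.84 mm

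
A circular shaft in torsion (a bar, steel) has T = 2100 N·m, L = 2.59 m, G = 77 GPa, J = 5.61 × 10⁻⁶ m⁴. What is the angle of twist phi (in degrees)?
Model: a circular shaft in torsion, so phi = (T·L) / (G·J).
Convert to SI units:
  G = 77 GPa = 7.7 × 10¹⁰ Pa
Substitute:
  phi = (2100 × 2.59) / ((7.7 × 10¹⁰) × (5.61 × 10⁻⁶))
  phi = 0.01259 rad
Convert to degrees: phi = 0.01259 × 180/π = 0.7214°
Final answer: phi = 0.7214°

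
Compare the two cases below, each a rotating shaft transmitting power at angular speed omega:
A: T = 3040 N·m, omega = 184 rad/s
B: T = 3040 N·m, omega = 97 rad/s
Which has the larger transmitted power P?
Model: a rotating shaft transmitting power at angular speed omega, so P = T·omega (SI units).
  A: P = 3040 × 184 = 559400 W = 559.4 kW
  B: P = 3040 × 97 = 294900 W = 294.9 kW
559.4 kW > 294.9 kW, so A is larger.
Final answer: A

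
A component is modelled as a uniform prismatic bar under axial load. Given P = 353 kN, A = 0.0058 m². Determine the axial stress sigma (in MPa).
Model: a uniform prismatic bar under axial load, so sigma = P / A.
Convert to SI units:
  P = 353 kN = 353000 N
Substitute:
  sigma = 353000 / 0.0058
  sigma = 6.086 × 10⁷ Pa
Convert: sigma = 6.086 × 10⁷ Pa = 60.86 MPa
Final answer: sigma = 60.86 MPa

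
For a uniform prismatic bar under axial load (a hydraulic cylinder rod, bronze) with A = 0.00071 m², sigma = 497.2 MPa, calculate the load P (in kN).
Model: a uniform prismatic bar under axial load, so sigma = P / A.
Solve for P: P = sigma·A.
Convert to SI units:
  sigma = 497.2 MPa = 4.972 × 10⁸ Pa
Substitute:
  P = (4.972 × 10⁸) × 0.00071
  P = 353000 N
Convert: P = 353000 N = 353 kN
Final answer: P = 353 kN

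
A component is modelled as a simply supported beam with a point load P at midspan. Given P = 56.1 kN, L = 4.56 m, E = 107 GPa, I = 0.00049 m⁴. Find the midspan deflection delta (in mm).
Model: a simply supported beam with a point load P at midspan, so delta = (P·L^3) / (48·E·I).
Convert to SI units:
  P = 56.1 kN = 56100 N
  E = 107 GPa = 1.07 × 10¹¹ Pa
Substitute:
  delta = (56100 × 4.56^3) / (48 × (1.07 × 10¹¹) × 0.00049)
  delta = 0.002114 m
Convert: delta = 0.002114 m = 2.114 mm
Final answer: delta = 2.114 mm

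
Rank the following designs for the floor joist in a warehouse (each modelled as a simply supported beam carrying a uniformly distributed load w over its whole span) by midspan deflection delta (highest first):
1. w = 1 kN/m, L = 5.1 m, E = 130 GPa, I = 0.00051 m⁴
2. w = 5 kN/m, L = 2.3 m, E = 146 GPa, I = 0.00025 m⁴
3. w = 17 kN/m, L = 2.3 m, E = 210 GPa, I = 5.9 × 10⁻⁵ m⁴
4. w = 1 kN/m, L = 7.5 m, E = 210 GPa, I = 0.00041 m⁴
Model: a simply supported beam carrying a uniformly distributed load w over its whole span, so delta = (5·w·L^4) / (384·E·I) (SI units).
  Case 1: delta = (5 × 1000 × 5.1^4) / (384 × (1.3 × 10¹¹) × 0.00051) = 0.0001329 m = 0.1329 mm
  Case 2: delta = (5 × 5000 × 2.3^4) / (384 × (1.46 × 10¹¹) × 0.00025) = 4.991 × 10⁻⁵ m = 0.04991 mm
  Case 3: delta = (5 × 17000 × 2.3^4) / (384 × (2.1 × 10¹¹) × (5.9 × 10⁻⁵)) = 0.0005 m = 0.5 mm
  Case 4: delta = (5 × 1000 × 7.5^4) / (384 × (2.1 × 10¹¹) × 0.00041) = 0.0004785 m = 0.4785 mm
Ordering: 0.5 mm (case 3) > 0.4785 mm (case 4) > 0.1329 mm (case 1) > 0.04991 mm (case 2)
Final answer: 3, 4, 1, 2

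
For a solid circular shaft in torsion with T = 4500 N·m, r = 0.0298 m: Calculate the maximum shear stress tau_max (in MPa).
Model: a solid circular shaft in torsion, so tau_max = (2·T) / (π·r^3).
Substitute:
  tau_max = (2 × 4500) / (π × 0.0298^3)
  tau_max = 1.083 × 10⁸ Pa
Convert: tau_max = 1.083 × 10⁸ Pa = 108.3 MPa
Final answer: tau_max = 108.3 MPa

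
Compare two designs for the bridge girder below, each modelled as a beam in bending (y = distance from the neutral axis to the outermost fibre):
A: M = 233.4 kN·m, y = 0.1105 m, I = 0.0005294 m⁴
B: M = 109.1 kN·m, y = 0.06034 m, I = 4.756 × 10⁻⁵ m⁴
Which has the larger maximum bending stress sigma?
Model: a beam in bending (y = distance from the neutral axis to the outermost fibre), so sigma = (M·y) / I (SI units).
  A: sigma = (233400 × 0.1105) / 0.0005294 = 4.872 × 10⁷ Pa = 48.72 MPa
  B: sigma = (109100 × 0.06034) / (4.756 × 10⁻⁵) = 1.384 × 10⁸ Pa = 138.4 MPa
138.4 MPa > 48.72 MPa, so B is larger.
Final answer: B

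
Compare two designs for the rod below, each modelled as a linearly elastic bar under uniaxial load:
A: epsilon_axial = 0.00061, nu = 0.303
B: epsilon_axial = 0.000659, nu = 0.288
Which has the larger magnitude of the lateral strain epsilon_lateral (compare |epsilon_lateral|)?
Model: a linearly elastic bar under uniaxial load, so epsilon_lateral = -nu·epsilon_axial (SI units).
  A: epsilon_lateral = -(0.303 × 0.00061) = -0.0001848
  B: epsilon_lateral = -(0.288 × 0.000659) = -0.0001898
|epsilon_lateral|: A = 0.0001848, B = 0.0001898, so B is larger in magnitude.
Final answer: B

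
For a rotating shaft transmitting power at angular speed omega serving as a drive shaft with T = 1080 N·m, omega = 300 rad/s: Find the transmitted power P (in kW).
Model: a rotating shaft transmitting power at angular speed omega, so P = T·omega.
Substitute:
  P = 1080 × 300
  P = 324000 W
Convert: P = 324000 W = 324 kW
Final answer: P = 324 kW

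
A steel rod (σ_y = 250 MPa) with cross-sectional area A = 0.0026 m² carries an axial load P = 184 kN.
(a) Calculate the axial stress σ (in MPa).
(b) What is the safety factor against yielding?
(a) Axial stress σ = P/A. Convert P = 184 kN = 184000 N.
  σ = 184000 / 0.0026 = 7.077 × 10⁷ Pa = 70.77 MPa
(b) Safety factor SF = σ_y/σ = 250 / 70.77 = 3.533
Final answer: (a) σ = 70.77 MPa, (b) SF = 3.533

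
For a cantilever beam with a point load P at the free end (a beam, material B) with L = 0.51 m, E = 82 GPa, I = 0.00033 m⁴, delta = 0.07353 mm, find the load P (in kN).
Model: a cantilever beam with a point load P at the free end, so delta = (P·L^3) / (3·E·I).
Solve for P: P = (3·delta·E·I) / L^3.
Convert to SI units:
  E = 82 GPa = 8.2 × 10¹⁰ Pa
  delta = 0.07353 mm = 7.353 × 10⁻⁵ m
Substitute:
  P = (3 × (7.353 × 10⁻⁵) × (8.2 × 10¹⁰) × 0.00033) / 0.51^3
  P = 45000 N
Convert: P = 45000 N = 45 kN
Final answer: P = 45 kN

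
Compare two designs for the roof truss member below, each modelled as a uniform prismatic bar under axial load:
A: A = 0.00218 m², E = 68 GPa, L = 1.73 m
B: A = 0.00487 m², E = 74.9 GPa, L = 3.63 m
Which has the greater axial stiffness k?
Model: a uniform prismatic bar under axial load, so k = (A·E) / L (SI units).
  A: k = (0.00218 × (6.8 × 10¹⁰)) / 1.73 = 8.569 × 10⁷ N/m = 85.69 MN/m
  B: k = (0.00487 × (7.49 × 10¹⁰)) / 3.63 = 1.005 × 10⁸ N/m = 100.5 MN/m
100.5 MN/m > 85.69 MN/m, so B is larger.
Final answer: B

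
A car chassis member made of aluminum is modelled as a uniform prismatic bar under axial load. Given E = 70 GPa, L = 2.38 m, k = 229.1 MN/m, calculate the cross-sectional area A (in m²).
Model: a uniform prismatic bar under axial load, so k = (A·E) / L.
Solve for A: A = (k·L) / E.
Convert to SI units:
  E = 70 GPa = 7 × 10¹⁰ Pa
  k = 229.1 MN/m = 2.291 × 10⁸ N/m
Substitute:
  A = ((2.291 × 10⁸) × 2.38) / (7 × 10¹⁰)
  A = 0.007789 m²
Final answer: A = 0.007789 m²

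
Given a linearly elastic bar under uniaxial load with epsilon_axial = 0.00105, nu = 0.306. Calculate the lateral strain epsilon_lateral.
Model: a linearly elastic bar under uniaxial load, so epsilon_lateral = -nu·epsilon_axial.
Substitute:
  epsilon_lateral = -(0.306 × 0.00105)
  epsilon_lateral = -0.0003213
Final answer: epsilon_lateral = -0.0003213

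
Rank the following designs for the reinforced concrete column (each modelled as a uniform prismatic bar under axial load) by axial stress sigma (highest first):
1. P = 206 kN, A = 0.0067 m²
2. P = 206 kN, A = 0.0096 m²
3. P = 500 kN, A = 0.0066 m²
Model: a uniform prismatic bar under axial load, so sigma = P / A (SI units).
  Case 1: sigma = 206000 / 0.0067 = 3.075 × 10⁷ Pa = 30.75 MPa
  Case 2: sigma = 206000 / 0.0096 = 2.146 × 10⁷ Pa = 21.46 MPa
  Case 3: sigma = 500000 / 0.0066 = 7.576 × 10⁷ Pa = 75.76 MPa
Ordering: 75.76 MPa (case 3) > 30.75 MPa (case 1) > 21.46 MPa (case 2)
Final answer: 3, 1, 2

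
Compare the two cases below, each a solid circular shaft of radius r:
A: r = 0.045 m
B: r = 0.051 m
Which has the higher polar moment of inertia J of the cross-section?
Model: a solid circular shaft of radius r, so J = (π·r^4) / 2 (SI units).
  A: J = (π × 0.045^4) / 2 = 6.441 × 10⁻⁶ m⁴
  B: J = (π × 0.051^4) / 2 = 1.063 × 10⁻⁵ m⁴
1.063 × 10⁻⁵ m⁴ > 6.441 × 10⁻⁶ m⁴, so B is larger.
Final answer: B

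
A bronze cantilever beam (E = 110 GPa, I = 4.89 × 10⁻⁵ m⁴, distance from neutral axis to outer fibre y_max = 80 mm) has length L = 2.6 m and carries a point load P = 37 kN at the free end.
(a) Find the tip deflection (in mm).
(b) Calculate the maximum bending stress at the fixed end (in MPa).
(a) Tip deflection of a cantilever with an end point load: δ = P·L^3 / (3·E·I). Convert P = 37 kN = 37000 N, E = 110 GPa = 1.1 × 10¹¹ Pa.
  δ = (37000 × 2.6^3) / (3 × (1.1 × 10¹¹) × (4.89 × 10⁻⁵)) = 0.0403 m = 40.3 mm
(b) Maximum bending moment at the fixed end: M = P·L = 37000 × 2.6 = 96200 N·m. Convert y_max = 80 mm = 0.08 m.
  σ = M·y_max / I = (96200 × 0.08) / (4.89 × 10⁻⁵) = 1.574 × 10⁸ Pa = 157.4 MPa
Final answer: (a) δ = 40.3 mm, (b) σ = 157.4 MPa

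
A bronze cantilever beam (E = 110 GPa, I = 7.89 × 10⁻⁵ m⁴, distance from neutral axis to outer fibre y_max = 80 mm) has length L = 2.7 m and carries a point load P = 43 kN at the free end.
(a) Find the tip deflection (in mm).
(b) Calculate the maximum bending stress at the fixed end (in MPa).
(a) Tip deflection of a cantilever with an end point load: δ = P·L^3 / (3·E·I). Convert P = 43 kN = 43000 N, E = 110 GPa = 1.1 × 10¹¹ Pa.
  δ = (43000 × 2.7^3) / (3 × (1.1 × 10¹¹) × (7.89 × 10⁻⁵)) = 0.03251 m = 32.51 mm
(b) Maximum bending moment at the fixed end: M = P·L = 43000 × 2.7 = 116100 N·m. Convert y_max = 80 mm = 0.08 m.
  σ = M·y_max / I = (116100 × 0.08) / (7.89 × 10⁻⁵) = 1.177 × 10⁸ Pa = 117.7 MPa
Final answer: (a) δ = 32.51 mm, (b) σ = 117.7 MPa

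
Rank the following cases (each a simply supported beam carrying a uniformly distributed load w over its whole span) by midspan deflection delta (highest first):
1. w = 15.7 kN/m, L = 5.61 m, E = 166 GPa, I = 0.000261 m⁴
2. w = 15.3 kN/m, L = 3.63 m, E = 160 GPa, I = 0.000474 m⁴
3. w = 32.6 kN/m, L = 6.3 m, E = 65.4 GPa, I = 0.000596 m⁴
Model: a simply supported beam carrying a uniformly distributed load w over its whole span, so delta = (5·w·L^4) / (384·E·I) (SI units).
  Case 1: delta = (5 × 15700 × 5.61^4) / (384 × (1.66 × 10¹¹) × 0.000261) = 0.004673 m = 4.673 mm
  Case 2: delta = (5 × 15300 × 3.63^4) / (384 × (1.6 × 10¹¹) × 0.000474) = 0.0004561 m = 0.4561 mm
  Case 3: delta = (5 × 32600 × 6.3^4) / (384 × (6.54 × 10¹⁰) × 0.000596) = 0.01716 m = 17.16 mm
Ordering: 17.16 mm (case 3) > 4.673 mm (case 1) > 0.4561 mm (case 2)
Final answer: 3, 1, 2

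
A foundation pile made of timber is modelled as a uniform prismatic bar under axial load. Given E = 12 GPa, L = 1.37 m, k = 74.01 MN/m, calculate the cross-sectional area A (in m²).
Model: a uniform prismatic bar under axial load, so k = (A·E) / L.
Solve for A: A = (k·L) / E.
Convert to SI units:
  E = 12 GPa = 1.2 × 10¹⁰ Pa
  k = 74.01 MN/m = 7.401 × 10⁷ N/m
Substitute:
  A = ((7.401 × 10⁷) × 1.37) / (1.2 × 10¹⁰)
  A = 0.008449 m²
Final answer: A = 0.008449 m²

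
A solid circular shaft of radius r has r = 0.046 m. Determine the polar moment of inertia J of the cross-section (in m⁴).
Model: a solid circular shaft of radius r, so J = (π·r^4) / 2.
Substitute:
  J = (π × 0.046^4) / 2
  J = 7.033 × 10⁻⁶ m⁴
Final answer: J = 7.033 × 10⁻⁶ m⁴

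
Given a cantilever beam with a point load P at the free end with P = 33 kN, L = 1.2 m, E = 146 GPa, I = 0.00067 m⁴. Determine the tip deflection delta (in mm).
Model: a cantilever beam with a point load P at the free end, so delta = (P·L^3) / (3·E·I).
Convert to SI units:
  P = 33 kN = 33000 N
  E = 146 GPa = 1.46 × 10¹¹ Pa
Substitute:
  delta = (33000 × 1.2^3) / (3 × (1.46 × 10¹¹) × 0.00067)
  delta = 0.0001943 m
Convert: delta = 0.0001943 m = 0.1943 mm
Final answer: delta = 0.1943 mm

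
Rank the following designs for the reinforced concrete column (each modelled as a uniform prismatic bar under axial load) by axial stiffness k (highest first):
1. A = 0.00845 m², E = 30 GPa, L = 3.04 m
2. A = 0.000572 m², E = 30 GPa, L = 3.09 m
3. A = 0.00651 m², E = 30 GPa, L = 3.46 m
Model: a uniform prismatic bar under axial load, so k = (A·E) / L (SI units).
  Case 1: k = (0.00845 × (3 × 10¹⁰)) / 3.04 = 8.339 × 10⁷ N/m = 83.39 MN/m
  Case 2: k = (0.000572 × (3 × 10¹⁰)) / 3.09 = 5.553 × 10⁶ N/m = 5.553 MN/m
  Case 3: k = (0.00651 × (3 × 10¹⁰)) / 3.46 = 5.645 × 10⁷ N/m = 56.45 MN/m
Ordering: 83.39 MN/m (case 1) > 56.45 MN/m (case 3) > 5.553 MN/m (case 2)
Final answer: 1, 3, 2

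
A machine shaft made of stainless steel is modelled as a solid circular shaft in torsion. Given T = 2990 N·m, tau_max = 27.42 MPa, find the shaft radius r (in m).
Model: a solid circular shaft in torsion, so tau_max = (2·T) / (π·r^3).
Solve for r: r = ((2·T) / (π·tau_max))^(1/3).
Convert to SI units:
  tau_max = 27.42 MPa = 2.742 × 10⁷ Pa
Substitute:
  r = ((2 × 2990) / (π × (2.742 × 10⁷)))^(1/3)
  r = 0.0411 m
Final answer: r = 0.0411 m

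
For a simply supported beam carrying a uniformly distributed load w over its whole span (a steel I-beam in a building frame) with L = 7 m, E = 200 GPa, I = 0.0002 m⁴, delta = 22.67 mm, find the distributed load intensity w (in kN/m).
Model: a simply supported beam carrying a uniformly distributed load w over its whole span, so delta = (5·w·L^4) / (384·E·I).
Solve for w: w = (384·delta·E·I) / (5·L^4).
Convert to SI units:
  E = 200 GPa = 2 × 10¹¹ Pa
  delta = 22.67 mm = 0.02267 m
Substitute:
  w = (384 × 0.02267 × (2 × 10¹¹) × 0.0002) / (5 × 7^4)
  w = 29010 N/m
Convert: w = 29010 N/m = 29.01 kN/m
Final answer: w = 29.01 kN/m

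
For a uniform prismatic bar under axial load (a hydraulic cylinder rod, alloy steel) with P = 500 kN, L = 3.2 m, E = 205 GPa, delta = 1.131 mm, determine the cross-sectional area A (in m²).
Model: a uniform prismatic bar under axial load, so delta = (P·L) / (A·E).
Solve for A: A = (P·L) / (delta·E).
Convert to SI units:
  P = 500 kN = 500000 N
  E = 205 GPa = 2.05 × 10¹¹ Pa
  delta = 1.131 mm = 0.001131 m
Substitute:
  A = (500000 × 3.2) / (0.001131 × (2.05 × 10¹¹))
  A = 0.006901 m²
Final answer: A = 0.006901 m²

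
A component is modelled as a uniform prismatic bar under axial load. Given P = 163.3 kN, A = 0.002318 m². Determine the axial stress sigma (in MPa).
Model: a uniform prismatic bar under axial load, so sigma = P / A.
Convert to SI units:
  P = 163.3 kN = 163300 N
Substitute:
  sigma = 163300 / 0.002318
  sigma = 7.045 × 10⁷ Pa
Convert: sigma = 7.045 × 10⁷ Pa = 70.45 MPa
Final answer: sigma = 70.45 MPa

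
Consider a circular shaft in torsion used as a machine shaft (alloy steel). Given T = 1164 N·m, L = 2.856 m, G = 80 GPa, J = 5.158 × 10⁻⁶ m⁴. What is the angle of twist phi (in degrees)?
Model: a circular shaft in torsion, so phi = (T·L) / (G·J).
Convert to SI units:
  G = 80 GPa = 8 × 10¹⁰ Pa
Substitute:
  phi = (1164 × 2.856) / ((8 × 10¹⁰) × (5.158 × 10⁻⁶))
  phi = 0.008056 rad
Convert to degrees: phi = 0.008056 × 180/π = 0.4616°
Final answer: phi = 0.4616°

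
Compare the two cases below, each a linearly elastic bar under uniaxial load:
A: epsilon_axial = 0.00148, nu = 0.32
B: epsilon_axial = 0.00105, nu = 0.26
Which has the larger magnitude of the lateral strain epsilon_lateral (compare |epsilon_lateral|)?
Model: a linearly elastic bar under uniaxial load, so epsilon_lateral = -nu·epsilon_axial (SI units).
  A: epsilon_lateral = -(0.32 × 0.00148) = -0.0004736
  B: epsilon_lateral = -(0.26 × 0.00105) = -0.000273
|epsilon_lateral|: A = 0.0004736, B = 0.000273, so A is larger in magnitude.
Final answer: A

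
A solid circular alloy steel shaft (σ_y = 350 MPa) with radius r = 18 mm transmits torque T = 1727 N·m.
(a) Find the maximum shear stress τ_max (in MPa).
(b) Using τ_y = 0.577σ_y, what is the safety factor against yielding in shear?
(a) For a solid circular shaft, τ_max = T·r/J with J = π·r^4/2, i.e. τ_max = 2·T / (π·r^3). Convert r = 18 mm = 0.018 m.
  τ_max = (2 × 1727) / (π × 0.018^3) = 1.885 × 10⁸ Pa = 188.5 MPa
(b) τ_y = 0.577 × 350 = 201.95 MPa
  SF = τ_y/τ_max = 201.95 / 188.5 = 1.071
Final answer: (a) τ_max = 188.5 MPa, (b) SF = 1.071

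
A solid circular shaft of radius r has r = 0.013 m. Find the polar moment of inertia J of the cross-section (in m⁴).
Model: a solid circular shaft of radius r, so J = (π·r^4) / 2.
Substitute:
  J = (π × 0.013^4) / 2
  J = 4.486 × 10⁻⁸ m⁴
Final answer: J = 4.486 × 10⁻⁸ m⁴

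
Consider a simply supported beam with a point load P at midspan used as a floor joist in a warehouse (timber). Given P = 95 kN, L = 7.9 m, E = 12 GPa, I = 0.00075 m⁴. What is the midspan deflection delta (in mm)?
Model: a simply supported beam with a point load P at midspan, so delta = (P·L^3) / (48·E·I).
Convert to SI units:
  P = 95 kN = 95000 N
  E = 12 GPa = 1.2 × 10¹⁰ Pa
Substitute:
  delta = (95000 × 7.9^3) / (48 × (1.2 × 10¹⁰) × 0.00075)
  delta = 0.1084 m
Convert: delta = 0.1084 m = 108.4 mm
Final answer: delta = 108.4 mm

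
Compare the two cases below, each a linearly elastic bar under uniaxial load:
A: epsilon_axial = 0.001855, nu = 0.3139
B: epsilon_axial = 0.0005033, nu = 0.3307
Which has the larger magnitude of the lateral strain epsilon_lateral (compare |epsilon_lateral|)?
Model: a linearly elastic bar under uniaxial load, so epsilon_lateral = -nu·epsilon_axial (SI units).
  A: epsilon_lateral = -(0.3139 × 0.001855) = -0.0005823
  B: epsilon_lateral = -(0.3307 × 0.0005033) = -0.0001664
|epsilon_lateral|: A = 0.0005823, B = 0.0001664, so A is larger in magnitude.
Final answer: A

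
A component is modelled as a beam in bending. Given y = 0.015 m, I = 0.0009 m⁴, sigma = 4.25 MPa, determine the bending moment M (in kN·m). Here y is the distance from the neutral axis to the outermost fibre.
Model: a beam in bending, so sigma = (M·y) / I.
Solve for M: M = (sigma·I) / y.
Convert to SI units:
  sigma = 4.25 MPa = 4.25 × 10⁶ Pa
Substitute:
  M = ((4.25 × 10⁶) × 0.0009) / 0.015
  M = 255000 N·m
Convert: M = 255000 N·m = 255 kN·m
Final answer: M = 255 kN·m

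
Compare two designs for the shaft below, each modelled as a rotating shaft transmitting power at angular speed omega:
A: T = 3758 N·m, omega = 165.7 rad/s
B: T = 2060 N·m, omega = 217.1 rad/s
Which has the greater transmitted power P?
Model: a rotating shaft transmitting power at angular speed omega, so P = T·omega (SI units).
  A: P = 3758 × 165.7 = 622700 W = 622.7 kW
  B: P = 2060 × 217.1 = 447200 W = 447.2 kW
622.7 kW > 447.2 kW, so A is larger.
Final answer: A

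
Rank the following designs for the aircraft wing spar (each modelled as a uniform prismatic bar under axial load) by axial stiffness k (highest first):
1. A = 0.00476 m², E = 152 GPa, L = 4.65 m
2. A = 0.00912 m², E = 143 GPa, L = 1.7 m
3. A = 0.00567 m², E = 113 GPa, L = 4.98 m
Model: a uniform prismatic bar under axial load, so k = (A·E) / L (SI units).
  Case 1: k = (0.00476 × (1.52 × 10¹¹)) / 4.65 = 1.556 × 10⁸ N/m = 155.6 MN/m
  Case 2: k = (0.00912 × (1.43 × 10¹¹)) / 1.7 = 7.672 × 10⁸ N/m = 767.2 MN/m
  Case 3: k = (0.00567 × (1.13 × 10¹¹)) / 4.98 = 1.287 × 10⁸ N/m = 128.7 MN/m
Ordering: 767.2 MN/m (case 2) > 155.6 MN/m (case 1) > 128.7 MN/m (case 3)
Final answer: 2, 1, 3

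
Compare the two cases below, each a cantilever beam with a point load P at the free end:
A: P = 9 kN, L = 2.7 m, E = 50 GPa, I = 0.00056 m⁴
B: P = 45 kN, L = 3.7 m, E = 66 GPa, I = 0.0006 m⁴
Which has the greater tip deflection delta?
Model: a cantilever beam with a point load P at the free end, so delta = (P·L^3) / (3·E·I) (SI units).
  A: delta = (9000 × 2.7^3) / (3 × (5 × 10¹⁰) × 0.00056) = 0.002109 m = 2.109 mm
  B: delta = (45000 × 3.7^3) / (3 × (6.6 × 10¹⁰) × 0.0006) = 0.01919 m = 19.19 mm
19.19 mm > 2.109 mm, so B is larger.
Final answer: B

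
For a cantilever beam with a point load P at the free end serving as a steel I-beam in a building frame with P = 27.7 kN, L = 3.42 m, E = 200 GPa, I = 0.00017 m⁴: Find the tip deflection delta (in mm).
Model: a cantilever beam with a point load P at the free end, so delta = (P·L^3) / (3·E·I).
Convert to SI units:
  P = 27.7 kN = 27700 N
  E = 200 GPa = 2 × 10¹¹ Pa
Substitute:
  delta = (27700 × 3.42^3) / (3 × (2 × 10¹¹) × 0.00017)
  delta = 0.01086 m
Convert: delta = 0.01086 m = 10.86 mm
Final answer: delta = 10.86 mm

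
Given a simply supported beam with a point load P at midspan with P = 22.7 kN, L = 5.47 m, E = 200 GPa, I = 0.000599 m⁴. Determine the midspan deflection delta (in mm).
Model: a simply supported beam with a point load P at midspan, so delta = (P·L^3) / (48·E·I).
Convert to SI units:
  P = 22.7 kN = 22700 N
  E = 200 GPa = 2 × 10¹¹ Pa
Substitute:
  delta = (22700 × 5.47^3) / (48 × (2 × 10¹¹) × 0.000599)
  delta = 0.0006461 m
Convert: delta = 0.0006461 m = 0.6461 mm
Final answer: delta = 0.6461 mm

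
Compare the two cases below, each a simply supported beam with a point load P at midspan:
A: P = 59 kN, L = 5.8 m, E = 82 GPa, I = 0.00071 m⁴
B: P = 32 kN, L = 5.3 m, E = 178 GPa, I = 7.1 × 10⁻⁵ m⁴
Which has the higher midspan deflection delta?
Model: a simply supported beam with a point load P at midspan, so delta = (P·L^3) / (48·E·I) (SI units).
  A: delta = (59000 × 5.8^3) / (48 × (8.2 × 10¹⁰) × 0.00071) = 0.004119 m = 4.119 mm
  B: delta = (32000 × 5.3^3) / (48 × (1.78 × 10¹¹) × (7.1 × 10⁻⁵)) = 0.007853 m = 7.853 mm
7.853 mm > 4.119 mm, so B is larger.
Final answer: B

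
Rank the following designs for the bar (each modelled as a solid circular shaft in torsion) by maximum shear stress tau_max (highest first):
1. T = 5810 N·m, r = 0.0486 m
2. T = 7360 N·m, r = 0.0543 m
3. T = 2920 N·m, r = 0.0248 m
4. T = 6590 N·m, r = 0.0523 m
Model: a solid circular shaft in torsion, so tau_max = (2·T) / (π·r^3) (SI units).
  Case 1: tau_max = (2 × 5810) / (π × 0.0486^3) = 3.222 × 10⁷ Pa = 32.22 MPa
  Case 2: tau_max = (2 × 7360) / (π × 0.0543^3) = 2.927 × 10⁷ Pa = 29.27 MPa
  Case 3: tau_max = (2 × 2920) / (π × 0.0248^3) = 1.219 × 10⁸ Pa = 121.9 MPa
  Case 4: tau_max = (2 × 6590) / (π × 0.0523^3) = 2.933 × 10⁷ Pa = 29.33 MPa
Ordering: 121.9 MPa (case 3) > 32.22 MPa (case 1) > 29.33 MPa (case 4) > 29.27 MPa (case 2)
Final answer: 3, 1, 4, 2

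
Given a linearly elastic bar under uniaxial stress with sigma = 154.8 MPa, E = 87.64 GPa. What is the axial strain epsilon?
Model: a linearly elastic bar under uniaxial stress, so epsilon = sigma / E.
Convert to SI units:
  sigma = 154.8 MPa = 1.548 × 10⁸ Pa
  E = 87.64 GPa = 8.764 × 10¹⁰ Pa
Substitute:
  epsilon = (1.548 × 10⁸) / (8.764 × 10¹⁰)
  epsilon = 0.001766
Final answer: epsilon = 0.001766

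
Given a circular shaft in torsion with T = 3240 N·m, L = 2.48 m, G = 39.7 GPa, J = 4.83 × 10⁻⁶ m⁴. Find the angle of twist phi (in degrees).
Model: a circular shaft in torsion, so phi = (T·L) / (G·J).
Convert to SI units:
  G = 39.7 GPa = 3.97 × 10¹⁰ Pa
Substitute:
  phi = (3240 × 2.48) / ((3.97 × 10¹⁰) × (4.83 × 10⁻⁶))
  phi = 0.0419 rad
Convert to degrees: phi = 0.0419 × 180/π = 2.401°
Final answer: phi = 2.401°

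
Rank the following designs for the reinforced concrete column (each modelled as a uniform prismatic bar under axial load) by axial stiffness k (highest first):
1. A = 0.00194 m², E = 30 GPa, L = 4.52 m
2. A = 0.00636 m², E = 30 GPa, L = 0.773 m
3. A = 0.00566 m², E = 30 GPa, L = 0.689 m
Model: a uniform prismatic bar under axial load, so k = (A·E) / L (SI units).
  Case 1: k = (0.00194 × (3 × 10¹⁰)) / 4.52 = 1.288 × 10⁷ N/m = 12.88 MN/m
  Case 2: k = (0.00636 × (3 × 10¹⁰)) / 0.773 = 2.468 × 10⁸ N/m = 246.8 MN/m
  Case 3: k = (0.00566 × (3 × 10¹⁰)) / 0.689 = 2.464 × 10⁸ N/m = 246.4 MN/m
Ordering: 246.8 MN/m (case 2) > 246.4 MN/m (case 3) > 12.88 MN/m (case 1)
Final answer: 2, 3, 1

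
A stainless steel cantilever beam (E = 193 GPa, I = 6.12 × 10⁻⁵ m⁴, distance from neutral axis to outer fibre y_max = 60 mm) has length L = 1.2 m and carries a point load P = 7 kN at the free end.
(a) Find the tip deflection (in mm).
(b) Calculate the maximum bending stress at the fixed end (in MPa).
(a) Tip deflection of a cantilever with an end point load: δ = P·L^3 / (3·E·I). Convert P = 7 kN = 7000 N, E = 193 GPa = 1.93 × 10¹¹ Pa.
  δ = (7000 × 1.2^3) / (3 × (1.93 × 10¹¹) × (6.12 × 10⁻⁵)) = 0.0003414 m = 0.3414 mm
(b) Maximum bending moment at the fixed end: M = P·L = 7000 × 1.2 = 8400 N·m. Convert y_max = 60 mm = 0.06 m.
  σ = M·y_max / I = (8400 × 0.06) / (6.12 × 10⁻⁵) = 8.235 × 10⁶ Pa = 8.235 MPa
Final answer: (a) δ = 0.3414 mm, (b) σ = 8.235 MPa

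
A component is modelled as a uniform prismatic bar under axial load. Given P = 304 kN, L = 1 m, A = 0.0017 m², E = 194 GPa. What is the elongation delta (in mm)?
Model: a uniform prismatic bar under axial load, so delta = (P·L) / (A·E).
Convert to SI units:
  P = 304 kN = 304000 N
  E = 194 GPa = 1.94 × 10¹¹ Pa
Substitute:
  delta = (304000 × 1) / (0.0017 × (1.94 × 10¹¹))
  delta = 0.0009218 m
Convert: delta = 0.0009218 m = 0.9218 mm
Final answer: delta = 0.9218 mm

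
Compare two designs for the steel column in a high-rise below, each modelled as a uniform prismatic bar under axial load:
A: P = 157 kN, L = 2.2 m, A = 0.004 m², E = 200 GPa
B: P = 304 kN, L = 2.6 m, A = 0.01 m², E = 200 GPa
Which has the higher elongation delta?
Model: a uniform prismatic bar under axial load, so delta = (P·L) / (A·E) (SI units).
  A: delta = (157000 × 2.2) / (0.004 × (2 × 10¹¹)) = 0.0004317 m = 0.4317 mm
  B: delta = (304000 × 2.6) / (0.01 × (2 × 10¹¹)) = 0.0003952 m = 0.3952 mm
0.4317 mm > 0.3952 mm, so A is larger.
Final answer: A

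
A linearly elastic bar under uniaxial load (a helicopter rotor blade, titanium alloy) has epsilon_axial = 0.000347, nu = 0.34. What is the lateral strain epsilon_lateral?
Model: a linearly elastic bar under uniaxial load, so epsilon_lateral = -nu·epsilon_axial.
Substitute:
  epsilon_lateral = -(0.34 × 0.000347)
  epsilon_lateral = -0.000118
Final answer: epsilon_lateral = -0.000118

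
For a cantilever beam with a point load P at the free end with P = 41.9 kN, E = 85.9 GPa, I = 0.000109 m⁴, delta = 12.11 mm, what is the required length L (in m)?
Model: a cantilever beam with a point load P at the free end, so delta = (P·L^3) / (3·E·I).
Solve for L: L = ((3·delta·E·I) / P)^(1/3).
Convert to SI units:
  P = 41.9 kN = 41900 N
  E = 85.9 GPa = 8.59 × 10¹⁰ Pa
  delta = 12.11 mm = 0.01211 m
Substitute:
  L = ((3 × 0.01211 × (8.59 × 10¹⁰) × 0.000109) / 41900)^(1/3)
  L = 2.01 m
Final answer: L = 2.01 m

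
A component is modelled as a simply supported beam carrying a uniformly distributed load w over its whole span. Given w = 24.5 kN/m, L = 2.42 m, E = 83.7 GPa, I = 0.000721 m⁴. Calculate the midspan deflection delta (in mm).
Model: a simply supported beam carrying a uniformly distributed load w over its whole span, so delta = (5·w·L^4) / (384·E·I).
Convert to SI units:
  w = 24.5 kN/m = 24500 N/m
  E = 83.7 GPa = 8.37 × 10¹⁰ Pa
Substitute:
  delta = (5 × 24500 × 2.42^4) / (384 × (8.37 × 10¹⁰) × 0.000721)
  delta = 0.0001813 m
Convert: delta = 0.0001813 m = 0.1813 mm
Final answer: delta = 0.1813 mm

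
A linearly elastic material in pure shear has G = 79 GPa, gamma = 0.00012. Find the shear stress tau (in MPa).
Model: a linearly elastic material in pure shear, so tau = G·gamma.
Convert to SI units:
  G = 79 GPa = 7.9 × 10¹⁰ Pa
Substitute:
  tau = (7.9 × 10¹⁰) × 0.00012
  tau = 9.48 × 10⁶ Pa
Convert: tau = 9.48 × 10⁶ Pa = 9.48 MPa
Final answer: tau = 9.48 MPa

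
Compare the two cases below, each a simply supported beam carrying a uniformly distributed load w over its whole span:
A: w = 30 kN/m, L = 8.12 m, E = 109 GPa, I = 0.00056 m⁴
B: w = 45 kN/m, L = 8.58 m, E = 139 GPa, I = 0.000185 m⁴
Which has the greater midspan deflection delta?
Model: a simply supported beam carrying a uniformly distributed load w over its whole span, so delta = (5·w·L^4) / (384·E·I) (SI units).
  A: delta = (5 × 30000 × 8.12^4) / (384 × (1.09 × 10¹¹) × 0.00056) = 0.02782 m = 27.82 mm
  B: delta = (5 × 45000 × 8.58^4) / (384 × (1.39 × 10¹¹) × 0.000185) = 0.1235 m = 123.5 mm
123.5 mm > 27.82 mm, so B is larger.
Final answer: B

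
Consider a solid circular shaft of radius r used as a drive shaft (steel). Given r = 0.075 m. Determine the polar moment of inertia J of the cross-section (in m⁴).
Model: a solid circular shaft of radius r, so J = (π·r^4) / 2.
Substitute:
  J = (π × 0.075^4) / 2
  J = 4.97 × 10⁻⁵ m⁴
Final answer: J = 4.97 × 10⁻⁵ m⁴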